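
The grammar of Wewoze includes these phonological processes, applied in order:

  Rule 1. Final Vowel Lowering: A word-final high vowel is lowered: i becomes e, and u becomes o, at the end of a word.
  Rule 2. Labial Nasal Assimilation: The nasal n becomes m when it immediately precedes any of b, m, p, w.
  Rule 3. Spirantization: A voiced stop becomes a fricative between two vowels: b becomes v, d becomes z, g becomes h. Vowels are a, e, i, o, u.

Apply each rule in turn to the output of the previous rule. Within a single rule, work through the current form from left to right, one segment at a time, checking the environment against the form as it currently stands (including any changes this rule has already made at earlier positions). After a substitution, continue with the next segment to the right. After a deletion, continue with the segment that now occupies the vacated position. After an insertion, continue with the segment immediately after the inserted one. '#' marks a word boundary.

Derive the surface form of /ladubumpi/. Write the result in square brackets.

[lazuvumpe]

Rule 1 Final Vowel Lowering: [ladubumpi] → [ladubumpe]
Rule 2 Labial Nasal Assimilation: no change — [ladubumpe]
Rule 3 Spirantization: [ladubumpe] → [lazuvumpe]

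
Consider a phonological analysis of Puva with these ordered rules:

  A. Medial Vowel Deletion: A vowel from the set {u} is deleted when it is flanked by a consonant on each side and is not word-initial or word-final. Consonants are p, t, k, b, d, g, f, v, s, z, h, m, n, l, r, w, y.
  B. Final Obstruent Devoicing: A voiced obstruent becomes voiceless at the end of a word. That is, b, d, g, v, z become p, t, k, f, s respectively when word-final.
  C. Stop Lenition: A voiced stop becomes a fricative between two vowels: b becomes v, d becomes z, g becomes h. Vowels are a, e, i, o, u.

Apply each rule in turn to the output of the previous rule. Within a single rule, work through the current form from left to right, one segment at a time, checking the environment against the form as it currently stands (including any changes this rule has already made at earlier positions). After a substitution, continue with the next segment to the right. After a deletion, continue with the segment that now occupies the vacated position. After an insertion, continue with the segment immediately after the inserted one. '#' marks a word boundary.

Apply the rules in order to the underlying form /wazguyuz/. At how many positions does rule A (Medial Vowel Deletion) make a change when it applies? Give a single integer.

2

A Medial Vowel Deletion: [wazguyuz] → [wazgyz]
B Final Obstruent Devoicing: [wazgyz] → [wazgys]
C Stop Lenition: no change — [wazgys]
Rule A changed 2 position(s).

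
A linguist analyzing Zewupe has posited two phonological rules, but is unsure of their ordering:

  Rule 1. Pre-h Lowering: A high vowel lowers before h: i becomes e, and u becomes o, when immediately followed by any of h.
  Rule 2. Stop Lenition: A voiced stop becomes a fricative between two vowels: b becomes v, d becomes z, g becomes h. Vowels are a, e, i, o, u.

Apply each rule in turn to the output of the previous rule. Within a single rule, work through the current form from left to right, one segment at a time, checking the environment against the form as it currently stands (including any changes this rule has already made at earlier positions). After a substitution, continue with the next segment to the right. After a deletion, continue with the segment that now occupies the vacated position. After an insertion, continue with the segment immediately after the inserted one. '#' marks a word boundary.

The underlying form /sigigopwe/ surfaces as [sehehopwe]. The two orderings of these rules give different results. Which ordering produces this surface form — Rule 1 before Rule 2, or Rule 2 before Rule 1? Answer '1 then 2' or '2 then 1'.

2 then 1

Order 1 then 2:
  1 Pre-h Lowering: no change — [sigigopwe]
  2 Stop Lenition: [sigigopwe] → [sihihopwe]
  result: [sihihopwe]
Order 2 then 1:
  2 Stop Lenition: [sigigopwe] → [sihihopwe]
  1 Pre-h Lowering: [sihihopwe] → [sehehopwe]
  result: [sehehopwe]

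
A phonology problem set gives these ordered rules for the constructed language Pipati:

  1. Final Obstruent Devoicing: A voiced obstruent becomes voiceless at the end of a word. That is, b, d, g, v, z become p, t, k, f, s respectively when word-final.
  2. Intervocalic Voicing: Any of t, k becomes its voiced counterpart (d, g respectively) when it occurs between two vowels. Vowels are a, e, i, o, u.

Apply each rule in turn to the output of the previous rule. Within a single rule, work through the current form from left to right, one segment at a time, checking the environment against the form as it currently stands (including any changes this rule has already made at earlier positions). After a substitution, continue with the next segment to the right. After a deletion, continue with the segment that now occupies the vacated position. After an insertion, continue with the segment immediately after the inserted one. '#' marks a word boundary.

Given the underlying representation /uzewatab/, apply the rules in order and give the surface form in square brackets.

1 Final Obstruent Devoicing: [uzewatab] → [uzewatap]
2 Intervocalic Voicing: [uzewatap] → [uzewadap]

[uzewadap]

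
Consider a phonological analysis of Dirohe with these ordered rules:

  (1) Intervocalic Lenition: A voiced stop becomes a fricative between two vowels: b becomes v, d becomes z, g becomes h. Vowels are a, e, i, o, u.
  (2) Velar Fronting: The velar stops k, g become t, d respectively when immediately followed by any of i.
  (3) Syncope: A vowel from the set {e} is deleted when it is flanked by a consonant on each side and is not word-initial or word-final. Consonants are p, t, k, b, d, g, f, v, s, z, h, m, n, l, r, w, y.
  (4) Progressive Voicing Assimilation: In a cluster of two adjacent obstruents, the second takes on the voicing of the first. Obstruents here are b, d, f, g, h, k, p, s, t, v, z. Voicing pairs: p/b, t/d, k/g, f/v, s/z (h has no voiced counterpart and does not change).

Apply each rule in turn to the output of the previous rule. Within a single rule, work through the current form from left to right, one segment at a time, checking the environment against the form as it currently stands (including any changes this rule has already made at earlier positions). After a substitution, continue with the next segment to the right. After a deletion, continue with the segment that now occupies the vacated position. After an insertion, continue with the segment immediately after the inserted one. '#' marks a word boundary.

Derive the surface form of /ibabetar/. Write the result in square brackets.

(1) Intervocalic Lenition: [ibabetar] → [ivavetar]
(2) Velar Fronting: no change — [ivavetar]
(3) Syncope: [ivavetar] → [ivavtar]
(4) Progressive Voicing Assimilation: [ivavtar] → [ivavdar]

[ivavdar]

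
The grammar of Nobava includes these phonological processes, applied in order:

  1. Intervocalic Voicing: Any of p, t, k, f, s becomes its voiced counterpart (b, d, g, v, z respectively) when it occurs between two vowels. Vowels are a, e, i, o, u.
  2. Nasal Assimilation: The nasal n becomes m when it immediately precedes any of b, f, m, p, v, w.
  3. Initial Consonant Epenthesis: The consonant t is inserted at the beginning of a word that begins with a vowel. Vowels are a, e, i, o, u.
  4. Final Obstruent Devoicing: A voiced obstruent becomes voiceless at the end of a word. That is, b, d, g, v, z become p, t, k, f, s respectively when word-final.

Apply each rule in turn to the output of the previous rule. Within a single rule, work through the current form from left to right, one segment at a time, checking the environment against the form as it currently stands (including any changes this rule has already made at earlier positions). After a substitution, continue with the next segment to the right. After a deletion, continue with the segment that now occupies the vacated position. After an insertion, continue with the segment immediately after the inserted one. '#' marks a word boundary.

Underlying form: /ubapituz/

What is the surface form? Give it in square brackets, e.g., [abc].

1 Intervocalic Voicing: [ubapituz] → [ubabiduz]
2 Nasal Assimilation: no change — [ubabiduz]
3 Initial Consonant Epenthesis: [ubabiduz] → [tubabiduz]
4 Final Obstruent Devoicing: [tubabiduz] → [tubabidus]

[tubabidus]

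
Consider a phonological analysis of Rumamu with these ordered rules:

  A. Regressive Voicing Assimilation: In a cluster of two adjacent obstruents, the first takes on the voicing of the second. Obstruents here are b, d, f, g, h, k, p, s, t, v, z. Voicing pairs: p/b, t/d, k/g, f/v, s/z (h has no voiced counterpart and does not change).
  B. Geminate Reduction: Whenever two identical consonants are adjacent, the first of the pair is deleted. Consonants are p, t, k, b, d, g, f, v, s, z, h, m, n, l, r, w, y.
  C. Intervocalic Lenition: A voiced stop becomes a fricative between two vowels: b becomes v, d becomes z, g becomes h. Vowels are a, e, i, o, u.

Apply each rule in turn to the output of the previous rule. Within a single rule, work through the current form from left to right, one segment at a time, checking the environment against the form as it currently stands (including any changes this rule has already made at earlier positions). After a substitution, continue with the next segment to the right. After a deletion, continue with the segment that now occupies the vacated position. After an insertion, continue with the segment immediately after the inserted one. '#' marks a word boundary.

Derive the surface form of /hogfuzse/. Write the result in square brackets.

[hokfuse]

A Regressive Voicing Assimilation: [hogfuzse] → [hokfusse]
B Geminate Reduction: [hokfusse] → [hokfuse]
C Intervocalic Lenition: no change — [hokfuse]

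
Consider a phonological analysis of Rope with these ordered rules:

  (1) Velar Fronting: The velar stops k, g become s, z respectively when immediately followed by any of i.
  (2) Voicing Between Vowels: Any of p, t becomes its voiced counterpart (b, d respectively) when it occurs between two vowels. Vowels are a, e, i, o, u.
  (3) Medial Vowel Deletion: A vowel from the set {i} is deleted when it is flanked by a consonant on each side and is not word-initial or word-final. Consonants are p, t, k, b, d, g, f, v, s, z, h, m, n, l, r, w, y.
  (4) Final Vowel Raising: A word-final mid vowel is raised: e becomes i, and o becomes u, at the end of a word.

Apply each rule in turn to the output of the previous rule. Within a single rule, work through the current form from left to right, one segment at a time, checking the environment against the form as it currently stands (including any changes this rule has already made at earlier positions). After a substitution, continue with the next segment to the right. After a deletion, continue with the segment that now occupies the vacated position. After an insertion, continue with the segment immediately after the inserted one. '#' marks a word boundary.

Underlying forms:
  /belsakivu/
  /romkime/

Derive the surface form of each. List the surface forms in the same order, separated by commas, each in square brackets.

/belsakivu/:
  (1) Velar Fronting: [belsakivu] → [belsasivu]
  (2) Voicing Between Vowels: no change — [belsasivu]
  (3) Medial Vowel Deletion: [belsasivu] → [belsasvu]
  (4) Final Vowel Raising: no change — [belsasvu]
/romkime/:
  (1) Velar Fronting: [romkime] → [romsime]
  (2) Voicing Between Vowels: no change — [romsime]
  (3) Medial Vowel Deletion: [romsime] → [romsme]
  (4) Final Vowel Raising: [romsme] → [romsmi]

[belsasvu], [romsmi]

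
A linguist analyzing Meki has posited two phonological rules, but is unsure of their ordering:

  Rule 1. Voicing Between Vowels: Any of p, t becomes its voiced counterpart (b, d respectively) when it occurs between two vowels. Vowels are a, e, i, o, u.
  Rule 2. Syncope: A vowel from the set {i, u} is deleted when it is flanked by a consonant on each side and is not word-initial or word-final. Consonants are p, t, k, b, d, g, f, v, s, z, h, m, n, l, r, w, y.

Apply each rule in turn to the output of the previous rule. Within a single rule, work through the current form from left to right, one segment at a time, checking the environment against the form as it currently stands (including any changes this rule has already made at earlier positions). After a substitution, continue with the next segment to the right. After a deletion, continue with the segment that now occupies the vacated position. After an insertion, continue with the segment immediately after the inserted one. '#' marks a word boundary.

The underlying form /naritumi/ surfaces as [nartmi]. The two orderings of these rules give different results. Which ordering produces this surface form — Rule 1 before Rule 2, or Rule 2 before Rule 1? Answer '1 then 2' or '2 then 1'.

Order 1 then 2:
  1 Voicing Between Vowels: [naritumi] → [naridumi]
  2 Syncope: [naridumi] → [nardmi]
  result: [nardmi]
Order 2 then 1:
  2 Syncope: [naritumi] → [nartmi]
  1 Voicing Between Vowels: no change — [nartmi]
  result: [nartmi]

2 then 1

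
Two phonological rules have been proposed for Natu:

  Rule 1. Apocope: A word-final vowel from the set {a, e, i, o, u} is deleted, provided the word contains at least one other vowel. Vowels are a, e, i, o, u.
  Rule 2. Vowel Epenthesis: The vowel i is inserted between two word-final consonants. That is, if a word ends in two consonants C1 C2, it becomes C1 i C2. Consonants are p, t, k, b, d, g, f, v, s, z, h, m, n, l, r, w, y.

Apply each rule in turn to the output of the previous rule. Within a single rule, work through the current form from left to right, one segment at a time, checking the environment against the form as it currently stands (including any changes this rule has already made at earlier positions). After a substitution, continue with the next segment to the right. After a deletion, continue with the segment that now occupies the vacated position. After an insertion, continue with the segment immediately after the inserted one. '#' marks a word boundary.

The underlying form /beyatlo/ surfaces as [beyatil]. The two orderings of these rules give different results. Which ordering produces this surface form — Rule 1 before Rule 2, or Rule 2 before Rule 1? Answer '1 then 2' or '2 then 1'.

Order 1 then 2:
  1 Apocope: [beyatlo] → [beyatl]
  2 Vowel Epenthesis: [beyatl] → [beyatil]
  result: [beyatil]
Order 2 then 1:
  2 Vowel Epenthesis: no change — [beyatlo]
  1 Apocope: [beyatlo] → [beyatl]
  result: [beyatl]

1 then 2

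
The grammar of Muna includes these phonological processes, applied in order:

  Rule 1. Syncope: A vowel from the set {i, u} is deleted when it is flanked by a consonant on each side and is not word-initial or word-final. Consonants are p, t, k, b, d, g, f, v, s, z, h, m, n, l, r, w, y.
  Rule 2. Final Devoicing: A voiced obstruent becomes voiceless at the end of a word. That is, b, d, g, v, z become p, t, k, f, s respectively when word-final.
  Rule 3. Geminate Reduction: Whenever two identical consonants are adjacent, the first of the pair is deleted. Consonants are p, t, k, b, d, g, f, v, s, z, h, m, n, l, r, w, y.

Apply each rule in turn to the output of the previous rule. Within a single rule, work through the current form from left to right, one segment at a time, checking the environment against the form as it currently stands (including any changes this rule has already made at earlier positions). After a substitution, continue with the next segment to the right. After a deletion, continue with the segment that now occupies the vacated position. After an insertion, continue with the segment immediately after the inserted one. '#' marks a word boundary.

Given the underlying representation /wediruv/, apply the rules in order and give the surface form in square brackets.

Rule 1 Syncope: [wediruv] → [wedrv]
Rule 2 Final Devoicing: [wedrv] → [wedrf]
Rule 3 Geminate Reduction: no change — [wedrf]

[wedrf]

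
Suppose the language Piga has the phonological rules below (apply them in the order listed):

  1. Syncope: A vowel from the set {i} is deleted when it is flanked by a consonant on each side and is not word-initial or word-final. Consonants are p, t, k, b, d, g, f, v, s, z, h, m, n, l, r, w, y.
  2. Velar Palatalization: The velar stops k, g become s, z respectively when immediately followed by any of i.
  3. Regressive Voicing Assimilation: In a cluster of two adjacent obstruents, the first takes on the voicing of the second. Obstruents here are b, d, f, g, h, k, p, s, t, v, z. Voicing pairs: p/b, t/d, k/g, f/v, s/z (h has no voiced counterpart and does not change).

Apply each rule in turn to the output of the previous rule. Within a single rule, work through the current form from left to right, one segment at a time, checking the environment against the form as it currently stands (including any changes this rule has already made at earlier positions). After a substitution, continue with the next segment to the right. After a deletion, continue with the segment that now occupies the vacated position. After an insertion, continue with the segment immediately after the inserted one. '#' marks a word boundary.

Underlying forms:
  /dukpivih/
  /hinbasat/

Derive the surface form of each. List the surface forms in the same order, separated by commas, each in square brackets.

/dukpivih/:
  1 Syncope: [dukpivih] → [dukpvh]
  2 Velar Palatalization: no change — [dukpvh]
  3 Regressive Voicing Assimilation: [dukpvh] → [dukbfh]
/hinbasat/:
  1 Syncope: [hinbasat] → [hnbasat]
  2 Velar Palatalization: no change — [hnbasat]
  3 Regressive Voicing Assimilation: no change — [hnbasat]

[dukbfh], [hnbasat]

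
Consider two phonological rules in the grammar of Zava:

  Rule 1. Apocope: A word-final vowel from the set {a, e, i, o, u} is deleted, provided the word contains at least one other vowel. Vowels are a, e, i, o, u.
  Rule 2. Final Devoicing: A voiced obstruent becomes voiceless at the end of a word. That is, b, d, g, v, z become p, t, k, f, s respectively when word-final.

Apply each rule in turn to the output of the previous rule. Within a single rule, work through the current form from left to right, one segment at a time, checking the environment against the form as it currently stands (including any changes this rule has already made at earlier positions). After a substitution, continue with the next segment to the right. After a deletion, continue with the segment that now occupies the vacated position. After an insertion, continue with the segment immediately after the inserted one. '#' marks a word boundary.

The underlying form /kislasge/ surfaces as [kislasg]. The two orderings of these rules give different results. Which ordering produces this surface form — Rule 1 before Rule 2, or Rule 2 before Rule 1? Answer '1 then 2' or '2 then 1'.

Order 1 then 2:
  1 Apocope: [kislasge] → [kislasg]
  2 Final Devoicing: [kislasg] → [kislask]
  result: [kislask]
Order 2 then 1:
  2 Final Devoicing: no change — [kislasge]
  1 Apocope: [kislasge] → [kislasg]
  result: [kislasg]

2 then 1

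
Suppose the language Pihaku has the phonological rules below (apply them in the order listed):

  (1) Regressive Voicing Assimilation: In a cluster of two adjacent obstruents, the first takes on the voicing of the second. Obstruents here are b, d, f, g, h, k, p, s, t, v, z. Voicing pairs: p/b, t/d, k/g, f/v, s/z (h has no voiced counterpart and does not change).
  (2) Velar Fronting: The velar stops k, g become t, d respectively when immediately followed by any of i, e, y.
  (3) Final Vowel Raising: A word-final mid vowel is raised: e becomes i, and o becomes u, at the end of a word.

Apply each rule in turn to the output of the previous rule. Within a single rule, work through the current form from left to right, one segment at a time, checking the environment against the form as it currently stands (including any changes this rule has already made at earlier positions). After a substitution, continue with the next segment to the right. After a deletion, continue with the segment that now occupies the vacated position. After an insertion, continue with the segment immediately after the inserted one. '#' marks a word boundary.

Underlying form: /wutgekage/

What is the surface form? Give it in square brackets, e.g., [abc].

[wuddekadi]

(1) Regressive Voicing Assimilation: [wutgekage] → [wudgekage]
(2) Velar Fronting: [wudgekage] → [wuddekade]
(3) Final Vowel Raising: [wuddekade] → [wuddekadi]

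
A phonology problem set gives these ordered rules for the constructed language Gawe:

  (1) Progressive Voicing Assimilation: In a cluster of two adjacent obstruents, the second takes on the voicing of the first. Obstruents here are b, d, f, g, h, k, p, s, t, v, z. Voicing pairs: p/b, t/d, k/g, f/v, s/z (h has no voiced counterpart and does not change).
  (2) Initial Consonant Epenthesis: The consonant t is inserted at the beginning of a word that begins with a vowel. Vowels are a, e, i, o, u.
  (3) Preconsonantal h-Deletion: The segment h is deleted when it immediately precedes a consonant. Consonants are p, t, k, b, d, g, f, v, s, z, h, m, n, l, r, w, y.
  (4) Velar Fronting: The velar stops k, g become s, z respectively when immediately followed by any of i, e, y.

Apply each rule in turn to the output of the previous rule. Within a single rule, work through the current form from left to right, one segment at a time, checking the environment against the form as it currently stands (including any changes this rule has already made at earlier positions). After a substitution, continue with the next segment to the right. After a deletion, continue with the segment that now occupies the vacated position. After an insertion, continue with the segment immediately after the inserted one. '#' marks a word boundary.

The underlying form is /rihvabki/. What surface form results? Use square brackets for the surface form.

[rifabzi]

(1) Progressive Voicing Assimilation: [rihvabki] → [rihfabgi]
(2) Initial Consonant Epenthesis: no change — [rihfabgi]
(3) Preconsonantal h-Deletion: [rihfabgi] → [rifabgi]
(4) Velar Fronting: [rifabgi] → [rifabzi]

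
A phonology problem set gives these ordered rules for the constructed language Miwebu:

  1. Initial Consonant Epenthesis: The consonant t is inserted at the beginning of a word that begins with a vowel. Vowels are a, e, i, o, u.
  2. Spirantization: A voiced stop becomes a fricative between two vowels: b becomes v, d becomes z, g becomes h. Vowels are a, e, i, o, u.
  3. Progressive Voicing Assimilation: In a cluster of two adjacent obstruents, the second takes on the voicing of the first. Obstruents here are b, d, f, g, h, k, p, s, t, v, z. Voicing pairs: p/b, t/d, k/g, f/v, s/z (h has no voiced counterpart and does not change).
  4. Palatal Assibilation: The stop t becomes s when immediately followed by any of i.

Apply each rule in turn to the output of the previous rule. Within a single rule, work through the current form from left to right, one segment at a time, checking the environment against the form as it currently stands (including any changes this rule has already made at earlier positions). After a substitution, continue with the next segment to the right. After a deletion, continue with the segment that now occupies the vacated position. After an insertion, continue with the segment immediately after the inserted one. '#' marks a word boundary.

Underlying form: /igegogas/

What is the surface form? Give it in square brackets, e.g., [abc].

1 Initial Consonant Epenthesis: [igegogas] → [tigegogas]
2 Spirantization: [tigegogas] → [tihehohas]
3 Progressive Voicing Assimilation: no change — [tihehohas]
4 Palatal Assibilation: [tihehohas] → [sihehohas]

[sihehohas]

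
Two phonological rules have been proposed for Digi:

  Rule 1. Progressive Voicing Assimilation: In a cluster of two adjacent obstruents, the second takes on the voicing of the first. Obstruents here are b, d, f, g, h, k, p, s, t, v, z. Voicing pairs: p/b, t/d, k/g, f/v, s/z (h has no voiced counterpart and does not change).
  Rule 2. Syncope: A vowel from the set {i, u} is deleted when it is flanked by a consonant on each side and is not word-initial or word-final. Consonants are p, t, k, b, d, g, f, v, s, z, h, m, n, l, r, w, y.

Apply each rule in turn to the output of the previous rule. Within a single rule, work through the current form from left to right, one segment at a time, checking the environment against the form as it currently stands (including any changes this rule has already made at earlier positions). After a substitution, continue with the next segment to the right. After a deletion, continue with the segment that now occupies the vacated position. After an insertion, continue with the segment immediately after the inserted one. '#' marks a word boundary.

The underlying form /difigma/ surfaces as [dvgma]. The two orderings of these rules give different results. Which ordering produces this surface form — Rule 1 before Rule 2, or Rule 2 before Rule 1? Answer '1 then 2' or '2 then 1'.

Order 1 then 2:
  1 Progressive Voicing Assimilation: no change — [difigma]
  2 Syncope: [difigma] → [dfgma]
  result: [dfgma]
Order 2 then 1:
  2 Syncope: [difigma] → [dfgma]
  1 Progressive Voicing Assimilation: [dfgma] → [dvgma]
  result: [dvgma]

2 then 1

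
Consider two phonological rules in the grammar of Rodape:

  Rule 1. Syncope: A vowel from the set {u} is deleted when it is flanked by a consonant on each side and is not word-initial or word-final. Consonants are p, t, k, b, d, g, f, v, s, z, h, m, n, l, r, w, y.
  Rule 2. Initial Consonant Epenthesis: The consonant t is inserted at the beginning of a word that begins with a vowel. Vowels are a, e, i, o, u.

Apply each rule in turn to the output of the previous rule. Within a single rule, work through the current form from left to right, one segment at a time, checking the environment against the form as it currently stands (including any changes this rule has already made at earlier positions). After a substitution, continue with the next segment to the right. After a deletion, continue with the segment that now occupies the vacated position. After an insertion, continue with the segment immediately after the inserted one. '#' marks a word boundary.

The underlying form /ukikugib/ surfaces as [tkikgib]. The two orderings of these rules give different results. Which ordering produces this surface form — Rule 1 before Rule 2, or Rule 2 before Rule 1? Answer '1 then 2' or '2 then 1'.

2 then 1

Order 1 then 2:
  1 Syncope: [ukikugib] → [ukikgib]
  2 Initial Consonant Epenthesis: [ukikgib] → [tukikgib]
  result: [tukikgib]
Order 2 then 1:
  2 Initial Consonant Epenthesis: [ukikugib] → [tukikugib]
  1 Syncope: [tukikugib] → [tkikgib]
  result: [tkikgib]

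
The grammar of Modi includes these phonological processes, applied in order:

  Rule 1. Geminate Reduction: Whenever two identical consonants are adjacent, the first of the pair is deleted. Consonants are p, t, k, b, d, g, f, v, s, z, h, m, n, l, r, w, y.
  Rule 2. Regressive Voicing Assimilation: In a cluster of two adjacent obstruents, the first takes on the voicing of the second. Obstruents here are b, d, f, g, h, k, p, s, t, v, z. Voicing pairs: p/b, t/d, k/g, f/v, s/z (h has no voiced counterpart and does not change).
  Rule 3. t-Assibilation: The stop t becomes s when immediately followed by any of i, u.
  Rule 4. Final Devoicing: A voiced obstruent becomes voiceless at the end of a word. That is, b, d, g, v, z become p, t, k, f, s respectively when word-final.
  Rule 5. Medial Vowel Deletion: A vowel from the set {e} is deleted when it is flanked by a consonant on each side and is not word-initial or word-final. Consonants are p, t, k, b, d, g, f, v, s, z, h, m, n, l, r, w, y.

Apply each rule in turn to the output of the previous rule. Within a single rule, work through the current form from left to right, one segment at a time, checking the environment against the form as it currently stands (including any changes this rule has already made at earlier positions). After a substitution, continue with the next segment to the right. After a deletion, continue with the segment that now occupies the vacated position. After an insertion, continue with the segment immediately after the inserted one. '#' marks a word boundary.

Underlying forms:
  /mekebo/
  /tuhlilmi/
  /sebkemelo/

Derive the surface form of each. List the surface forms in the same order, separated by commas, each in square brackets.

[mkbo], [suhlilmi], [spkmlo]

/mekebo/:
  Rule 1 Geminate Reduction: no change — [mekebo]
  Rule 2 Regressive Voicing Assimilation: no change — [mekebo]
  Rule 3 t-Assibilation: no change — [mekebo]
  Rule 4 Final Devoicing: no change — [mekebo]
  Rule 5 Medial Vowel Deletion: [mekebo] → [mkbo]
/tuhlilmi/:
  Rule 1 Geminate Reduction: no change — [tuhlilmi]
  Rule 2 Regressive Voicing Assimilation: no change — [tuhlilmi]
  Rule 3 t-Assibilation: [tuhlilmi] → [suhlilmi]
  Rule 4 Final Devoicing: no change — [suhlilmi]
  Rule 5 Medial Vowel Deletion: no change — [suhlilmi]
/sebkemelo/:
  Rule 1 Geminate Reduction: no change — [sebkemelo]
  Rule 2 Regressive Voicing Assimilation: [sebkemelo] → [sepkemelo]
  Rule 3 t-Assibilation: no change — [sepkemelo]
  Rule 4 Final Devoicing: no change — [sepkemelo]
  Rule 5 Medial Vowel Deletion: [sepkemelo] → [spkmlo]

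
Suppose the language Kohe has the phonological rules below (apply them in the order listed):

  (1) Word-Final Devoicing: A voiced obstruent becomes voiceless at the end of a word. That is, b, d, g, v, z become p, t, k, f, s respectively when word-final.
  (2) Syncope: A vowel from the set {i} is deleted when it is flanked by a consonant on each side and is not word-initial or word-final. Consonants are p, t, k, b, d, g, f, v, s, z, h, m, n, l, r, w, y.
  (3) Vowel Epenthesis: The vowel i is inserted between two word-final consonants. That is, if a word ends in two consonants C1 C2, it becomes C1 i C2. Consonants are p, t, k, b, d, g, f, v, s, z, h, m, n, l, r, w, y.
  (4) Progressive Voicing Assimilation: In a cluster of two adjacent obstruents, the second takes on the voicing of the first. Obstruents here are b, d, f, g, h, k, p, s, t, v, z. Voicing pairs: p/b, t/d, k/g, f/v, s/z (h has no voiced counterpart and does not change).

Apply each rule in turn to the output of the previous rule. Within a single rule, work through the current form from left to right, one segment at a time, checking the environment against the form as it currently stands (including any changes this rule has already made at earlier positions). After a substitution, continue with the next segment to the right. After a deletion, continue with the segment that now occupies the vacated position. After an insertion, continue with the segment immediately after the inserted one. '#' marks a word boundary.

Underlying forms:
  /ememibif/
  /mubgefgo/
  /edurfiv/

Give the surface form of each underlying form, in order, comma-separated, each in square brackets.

/ememibif/:
  (1) Word-Final Devoicing: no change — [ememibif]
  (2) Syncope: [ememibif] → [emembf]
  (3) Vowel Epenthesis: [emembf] → [emembif]
  (4) Progressive Voicing Assimilation: no change — [emembif]
/mubgefgo/:
  (1) Word-Final Devoicing: no change — [mubgefgo]
  (2) Syncope: no change — [mubgefgo]
  (3) Vowel Epenthesis: no change — [mubgefgo]
  (4) Progressive Voicing Assimilation: [mubgefgo] → [mubgefko]
/edurfiv/:
  (1) Word-Final Devoicing: [edurfiv] → [edurfif]
  (2) Syncope: [edurfif] → [edurff]
  (3) Vowel Epenthesis: [edurff] → [edurfif]
  (4) Progressive Voicing Assimilation: no change — [edurfif]

[emembif], [mubgefko], [edurfif]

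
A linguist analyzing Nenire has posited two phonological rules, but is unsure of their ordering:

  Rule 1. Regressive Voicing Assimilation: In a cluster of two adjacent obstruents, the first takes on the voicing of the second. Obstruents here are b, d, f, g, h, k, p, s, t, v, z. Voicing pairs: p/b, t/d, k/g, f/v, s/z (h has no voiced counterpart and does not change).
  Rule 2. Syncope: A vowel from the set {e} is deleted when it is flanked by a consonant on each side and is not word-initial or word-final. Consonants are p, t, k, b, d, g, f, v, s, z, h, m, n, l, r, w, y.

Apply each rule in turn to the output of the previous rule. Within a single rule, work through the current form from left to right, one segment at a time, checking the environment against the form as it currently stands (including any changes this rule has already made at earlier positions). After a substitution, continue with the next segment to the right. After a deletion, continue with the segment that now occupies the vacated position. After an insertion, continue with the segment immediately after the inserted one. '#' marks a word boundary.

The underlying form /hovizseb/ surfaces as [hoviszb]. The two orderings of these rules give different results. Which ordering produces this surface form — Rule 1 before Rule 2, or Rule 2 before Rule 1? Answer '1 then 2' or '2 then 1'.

Order 1 then 2:
  1 Regressive Voicing Assimilation: [hovizseb] → [hovisseb]
  2 Syncope: [hovisseb] → [hovissb]
  result: [hovissb]
Order 2 then 1:
  2 Syncope: [hovizseb] → [hovizsb]
  1 Regressive Voicing Assimilation: [hovizsb] → [hoviszb]
  result: [hoviszb]

2 then 1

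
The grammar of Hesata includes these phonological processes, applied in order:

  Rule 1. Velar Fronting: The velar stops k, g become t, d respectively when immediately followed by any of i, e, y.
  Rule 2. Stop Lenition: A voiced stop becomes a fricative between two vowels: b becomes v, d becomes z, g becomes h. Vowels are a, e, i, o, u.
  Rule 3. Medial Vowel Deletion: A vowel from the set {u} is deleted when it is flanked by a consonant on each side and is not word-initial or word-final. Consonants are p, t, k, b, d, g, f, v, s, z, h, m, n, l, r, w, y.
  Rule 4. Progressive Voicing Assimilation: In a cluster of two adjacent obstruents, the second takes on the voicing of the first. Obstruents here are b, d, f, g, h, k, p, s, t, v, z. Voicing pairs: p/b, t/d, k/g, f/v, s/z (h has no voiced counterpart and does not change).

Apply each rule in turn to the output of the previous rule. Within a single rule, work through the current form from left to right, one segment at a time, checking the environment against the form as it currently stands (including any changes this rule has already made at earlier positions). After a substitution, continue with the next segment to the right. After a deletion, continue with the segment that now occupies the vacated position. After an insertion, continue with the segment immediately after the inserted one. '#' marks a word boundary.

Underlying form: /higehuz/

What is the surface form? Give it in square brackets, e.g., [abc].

[hizehs]

Rule 1 Velar Fronting: [higehuz] → [hidehuz]
Rule 2 Stop Lenition: [hidehuz] → [hizehuz]
Rule 3 Medial Vowel Deletion: [hizehuz] → [hizehz]
Rule 4 Progressive Voicing Assimilation: [hizehz] → [hizehs]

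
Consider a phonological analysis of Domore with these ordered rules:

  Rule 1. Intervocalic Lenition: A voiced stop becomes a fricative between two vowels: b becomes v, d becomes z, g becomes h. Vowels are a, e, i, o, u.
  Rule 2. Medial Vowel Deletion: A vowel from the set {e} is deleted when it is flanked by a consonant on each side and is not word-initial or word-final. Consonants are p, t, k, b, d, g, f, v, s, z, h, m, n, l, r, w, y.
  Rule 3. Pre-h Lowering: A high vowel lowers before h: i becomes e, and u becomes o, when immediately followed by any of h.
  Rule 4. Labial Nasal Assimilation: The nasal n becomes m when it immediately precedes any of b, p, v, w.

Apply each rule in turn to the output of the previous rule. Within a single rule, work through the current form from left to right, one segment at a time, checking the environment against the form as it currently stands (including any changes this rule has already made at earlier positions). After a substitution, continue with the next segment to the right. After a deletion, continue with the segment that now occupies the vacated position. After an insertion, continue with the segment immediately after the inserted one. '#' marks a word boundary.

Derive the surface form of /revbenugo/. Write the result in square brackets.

Rule 1 Intervocalic Lenition: [revbenugo] → [revbenuho]
Rule 2 Medial Vowel Deletion: [revbenuho] → [rvbnuho]
Rule 3 Pre-h Lowering: [rvbnuho] → [rvbnoho]
Rule 4 Labial Nasal Assimilation: no change — [rvbnoho]

[rvbnoho]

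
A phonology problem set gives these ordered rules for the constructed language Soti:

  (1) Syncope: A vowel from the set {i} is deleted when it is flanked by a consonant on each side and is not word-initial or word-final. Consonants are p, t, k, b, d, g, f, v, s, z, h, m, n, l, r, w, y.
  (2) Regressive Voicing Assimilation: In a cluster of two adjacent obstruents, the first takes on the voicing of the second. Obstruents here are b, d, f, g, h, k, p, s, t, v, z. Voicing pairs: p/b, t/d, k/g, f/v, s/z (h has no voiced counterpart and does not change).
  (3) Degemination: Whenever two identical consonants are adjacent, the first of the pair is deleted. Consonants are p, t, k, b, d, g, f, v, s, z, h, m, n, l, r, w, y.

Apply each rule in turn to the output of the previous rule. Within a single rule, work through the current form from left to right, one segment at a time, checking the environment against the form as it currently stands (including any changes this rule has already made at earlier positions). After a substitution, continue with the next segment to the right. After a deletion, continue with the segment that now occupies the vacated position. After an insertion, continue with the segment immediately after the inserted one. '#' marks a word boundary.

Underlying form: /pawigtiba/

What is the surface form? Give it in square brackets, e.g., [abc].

(1) Syncope: [pawigtiba] → [pawgtba]
(2) Regressive Voicing Assimilation: [pawgtba] → [pawkdba]
(3) Degemination: no change — [pawkdba]

[pawkdba]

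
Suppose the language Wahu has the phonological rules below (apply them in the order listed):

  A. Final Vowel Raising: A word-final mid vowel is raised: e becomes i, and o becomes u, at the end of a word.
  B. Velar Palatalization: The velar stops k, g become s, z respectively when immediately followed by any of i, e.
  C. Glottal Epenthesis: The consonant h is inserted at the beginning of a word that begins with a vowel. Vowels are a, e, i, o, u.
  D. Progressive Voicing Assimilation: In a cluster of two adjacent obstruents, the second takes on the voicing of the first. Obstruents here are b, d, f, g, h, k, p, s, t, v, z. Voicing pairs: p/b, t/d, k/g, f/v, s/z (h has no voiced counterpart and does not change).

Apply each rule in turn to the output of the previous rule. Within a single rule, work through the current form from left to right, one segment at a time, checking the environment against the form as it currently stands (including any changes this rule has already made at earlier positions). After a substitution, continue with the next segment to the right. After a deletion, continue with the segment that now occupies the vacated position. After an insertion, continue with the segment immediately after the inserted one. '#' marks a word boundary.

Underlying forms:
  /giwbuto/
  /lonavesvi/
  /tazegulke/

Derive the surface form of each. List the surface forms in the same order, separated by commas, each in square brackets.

/giwbuto/:
  A Final Vowel Raising: [giwbuto] → [giwbutu]
  B Velar Palatalization: [giwbutu] → [ziwbutu]
  C Glottal Epenthesis: no change — [ziwbutu]
  D Progressive Voicing Assimilation: no change — [ziwbutu]
/lonavesvi/:
  A Final Vowel Raising: no change — [lonavesvi]
  B Velar Palatalization: no change — [lonavesvi]
  C Glottal Epenthesis: no change — [lonavesvi]
  D Progressive Voicing Assimilation: [lonavesvi] → [lonavesfi]
/tazegulke/:
  A Final Vowel Raising: [tazegulke] → [tazegulki]
  B Velar Palatalization: [tazegulki] → [tazegulsi]
  C Glottal Epenthesis: no change — [tazegulsi]
  D Progressive Voicing Assimilation: no change — [tazegulsi]

[ziwbutu], [lonavesfi], [tazegulsi]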